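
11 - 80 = -69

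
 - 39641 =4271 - 43912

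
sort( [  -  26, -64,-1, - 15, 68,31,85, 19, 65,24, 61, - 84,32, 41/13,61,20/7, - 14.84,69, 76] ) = [-84, - 64, - 26,-15, - 14.84, - 1, 20/7 , 41/13,  19,24,31,32, 61,61,65,68, 69 , 76,85]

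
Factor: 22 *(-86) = - 1892 = - 2^2*11^1*43^1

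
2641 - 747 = 1894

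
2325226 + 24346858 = 26672084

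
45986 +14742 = 60728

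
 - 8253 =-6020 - 2233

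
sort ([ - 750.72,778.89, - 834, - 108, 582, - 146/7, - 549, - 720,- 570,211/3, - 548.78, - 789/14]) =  [ - 834, - 750.72, - 720, - 570,-549, - 548.78,-108, - 789/14,-146/7, 211/3, 582,778.89 ] 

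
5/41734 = 5/41734=0.00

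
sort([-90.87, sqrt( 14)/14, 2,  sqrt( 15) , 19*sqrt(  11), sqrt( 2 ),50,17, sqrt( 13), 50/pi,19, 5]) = [ - 90.87,sqrt( 14 ) /14,sqrt( 2), 2,sqrt( 13),sqrt(15) , 5 , 50/pi , 17,19 , 50 , 19 * sqrt( 11)]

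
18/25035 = 6/8345 =0.00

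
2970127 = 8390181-5420054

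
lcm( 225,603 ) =15075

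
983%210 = 143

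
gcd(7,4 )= 1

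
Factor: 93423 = 3^1*11^1*19^1*149^1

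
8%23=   8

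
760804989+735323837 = 1496128826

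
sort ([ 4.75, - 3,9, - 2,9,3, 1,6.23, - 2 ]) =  [ - 3, - 2 , - 2,1,3,4.75,6.23, 9,9]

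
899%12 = 11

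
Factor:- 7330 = - 2^1  *  5^1*733^1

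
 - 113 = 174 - 287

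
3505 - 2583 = 922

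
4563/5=912 + 3/5 = 912.60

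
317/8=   317/8=39.62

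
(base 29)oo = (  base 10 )720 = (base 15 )330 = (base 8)1320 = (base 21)1D6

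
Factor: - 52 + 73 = 21  =  3^1*7^1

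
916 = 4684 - 3768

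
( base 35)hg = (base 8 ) 1143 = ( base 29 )l2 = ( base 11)506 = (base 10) 611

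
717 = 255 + 462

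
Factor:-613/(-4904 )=2^( - 3) = 1/8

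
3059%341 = 331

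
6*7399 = 44394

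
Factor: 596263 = 41^1*14543^1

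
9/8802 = 1/978 = 0.00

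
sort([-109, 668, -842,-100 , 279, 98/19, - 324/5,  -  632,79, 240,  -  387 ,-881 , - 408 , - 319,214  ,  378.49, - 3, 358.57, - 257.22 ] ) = [ - 881 ,- 842, - 632 , - 408, - 387,  -  319, - 257.22, - 109,  -  100, - 324/5,-3 , 98/19,  79,214,240,279,358.57,378.49 , 668]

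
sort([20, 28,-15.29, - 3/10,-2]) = [  -  15.29, - 2, - 3/10, 20, 28] 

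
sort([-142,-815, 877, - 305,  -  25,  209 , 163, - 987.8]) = [ - 987.8,-815, - 305,  -  142, - 25, 163,209,877 ]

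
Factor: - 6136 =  - 2^3*13^1 * 59^1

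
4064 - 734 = 3330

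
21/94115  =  3/13445 = 0.00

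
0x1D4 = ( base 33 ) E6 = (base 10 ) 468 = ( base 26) i0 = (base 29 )G4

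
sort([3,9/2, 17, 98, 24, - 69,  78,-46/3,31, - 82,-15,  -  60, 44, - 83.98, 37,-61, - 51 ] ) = [ - 83.98, - 82, - 69, - 61, - 60, - 51, - 46/3, -15,3,9/2,17, 24, 31, 37, 44,78,98]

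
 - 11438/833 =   -  14 + 32/119  =  -13.73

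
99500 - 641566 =-542066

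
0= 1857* 0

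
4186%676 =130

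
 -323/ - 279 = 323/279 = 1.16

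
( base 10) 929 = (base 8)1641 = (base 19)2AH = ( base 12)655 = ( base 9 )1242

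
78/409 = 78/409 = 0.19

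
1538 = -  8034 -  - 9572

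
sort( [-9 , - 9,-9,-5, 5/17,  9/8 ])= [- 9, - 9, - 9, - 5,  5/17, 9/8] 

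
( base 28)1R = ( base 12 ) 47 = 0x37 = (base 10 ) 55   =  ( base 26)23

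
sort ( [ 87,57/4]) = [ 57/4,87 ]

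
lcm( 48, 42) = 336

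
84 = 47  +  37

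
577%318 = 259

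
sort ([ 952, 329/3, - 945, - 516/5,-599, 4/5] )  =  [ - 945, - 599, - 516/5,4/5,  329/3, 952 ] 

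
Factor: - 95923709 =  - 7^1*839^1*16333^1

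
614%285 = 44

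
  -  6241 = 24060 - 30301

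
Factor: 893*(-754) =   -  2^1 * 13^1*19^1*29^1*47^1= -673322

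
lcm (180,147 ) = 8820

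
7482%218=70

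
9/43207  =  9/43207 = 0.00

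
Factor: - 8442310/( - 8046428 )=2^(-1)*5^1*13^( - 2 )*41^1*59^1*349^1*11903^(-1 ) = 4221155/4023214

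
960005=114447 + 845558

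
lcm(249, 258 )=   21414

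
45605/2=45605/2 = 22802.50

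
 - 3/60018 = - 1/20006 = - 0.00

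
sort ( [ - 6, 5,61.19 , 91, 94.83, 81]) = [-6 , 5,61.19,81 , 91 , 94.83]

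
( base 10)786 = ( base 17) 2C4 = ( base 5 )11121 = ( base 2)1100010010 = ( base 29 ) R3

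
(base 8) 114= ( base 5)301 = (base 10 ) 76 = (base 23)37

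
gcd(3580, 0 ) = 3580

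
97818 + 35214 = 133032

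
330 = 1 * 330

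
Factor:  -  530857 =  - 530857^1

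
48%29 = 19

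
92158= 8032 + 84126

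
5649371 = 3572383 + 2076988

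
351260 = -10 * ( - 35126) 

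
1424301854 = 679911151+744390703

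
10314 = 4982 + 5332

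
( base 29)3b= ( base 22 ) 4A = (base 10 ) 98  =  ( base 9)118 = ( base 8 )142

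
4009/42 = 4009/42 = 95.45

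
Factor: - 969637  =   - 969637^1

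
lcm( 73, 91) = 6643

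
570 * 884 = 503880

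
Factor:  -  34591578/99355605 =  - 11530526/33118535 = - 2^1*5^(-1)*7^1*83^1*9923^1*6623707^( - 1)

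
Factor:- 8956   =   - 2^2*2239^1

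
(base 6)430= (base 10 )162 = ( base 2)10100010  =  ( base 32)52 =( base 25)6c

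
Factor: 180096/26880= 2^( - 1)*5^( -1)*67^1 = 67/10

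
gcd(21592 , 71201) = 1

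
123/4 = 30 + 3/4 = 30.75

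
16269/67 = 16269/67=242.82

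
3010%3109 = 3010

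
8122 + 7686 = 15808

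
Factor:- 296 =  - 2^3 * 37^1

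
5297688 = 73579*72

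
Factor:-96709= - 97^1 * 997^1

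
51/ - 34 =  - 2 + 1/2 = -1.50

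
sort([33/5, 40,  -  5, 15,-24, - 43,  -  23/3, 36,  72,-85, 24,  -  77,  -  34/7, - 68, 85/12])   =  [ -85,  -  77,-68,-43 , - 24, - 23/3,-5,  -  34/7,33/5, 85/12,15, 24,36, 40, 72] 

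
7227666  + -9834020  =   - 2606354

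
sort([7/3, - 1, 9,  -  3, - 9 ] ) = [ - 9,- 3, - 1, 7/3,9 ]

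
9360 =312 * 30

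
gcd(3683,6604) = 127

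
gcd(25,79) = 1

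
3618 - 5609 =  - 1991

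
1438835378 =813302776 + 625532602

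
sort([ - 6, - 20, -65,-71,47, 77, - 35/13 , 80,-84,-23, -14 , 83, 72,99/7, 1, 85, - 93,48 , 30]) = [ - 93, - 84, - 71, - 65, - 23, - 20, - 14, - 6, - 35/13,1, 99/7 , 30,47,48, 72,  77, 80,83,  85 ] 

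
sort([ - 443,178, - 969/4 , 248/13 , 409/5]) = [ - 443, - 969/4,248/13,409/5,178]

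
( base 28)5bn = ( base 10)4251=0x109b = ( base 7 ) 15252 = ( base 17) EC1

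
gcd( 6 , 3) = 3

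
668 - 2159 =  - 1491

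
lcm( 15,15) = 15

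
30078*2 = 60156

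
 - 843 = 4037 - 4880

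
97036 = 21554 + 75482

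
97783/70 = 13969/10 = 1396.90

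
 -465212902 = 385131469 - 850344371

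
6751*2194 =14811694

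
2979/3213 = 331/357 = 0.93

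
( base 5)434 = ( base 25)4j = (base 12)9b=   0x77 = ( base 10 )119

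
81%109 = 81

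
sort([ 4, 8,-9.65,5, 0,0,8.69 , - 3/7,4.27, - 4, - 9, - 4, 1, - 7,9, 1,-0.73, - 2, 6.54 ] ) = [ - 9.65,- 9, - 7, - 4, - 4  , - 2,-0.73, - 3/7 , 0, 0  ,  1, 1, 4, 4.27,5, 6.54, 8, 8.69, 9]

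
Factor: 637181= 41^1*15541^1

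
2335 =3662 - 1327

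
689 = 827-138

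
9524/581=9524/581 = 16.39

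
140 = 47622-47482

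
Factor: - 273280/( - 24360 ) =2^4*3^( - 1)*29^( - 1) * 61^1 = 976/87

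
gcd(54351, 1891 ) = 61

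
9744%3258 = 3228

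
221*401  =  88621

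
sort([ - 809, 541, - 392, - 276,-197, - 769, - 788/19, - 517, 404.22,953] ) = [-809, - 769, - 517 , - 392, - 276, - 197, - 788/19,404.22, 541, 953 ] 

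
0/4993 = 0 = 0.00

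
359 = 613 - 254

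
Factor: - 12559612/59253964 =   -  7^( - 1 ) * 11^( - 1) * 13^1 * 41^1 * 43^1*137^1*192383^( - 1 ) = - 3139903/14813491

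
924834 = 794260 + 130574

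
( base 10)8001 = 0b1111101000001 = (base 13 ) 3846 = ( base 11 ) 6014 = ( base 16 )1f41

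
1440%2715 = 1440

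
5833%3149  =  2684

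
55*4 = 220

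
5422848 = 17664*307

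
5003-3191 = 1812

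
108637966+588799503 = 697437469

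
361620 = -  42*( - 8610)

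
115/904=115/904 = 0.13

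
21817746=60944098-39126352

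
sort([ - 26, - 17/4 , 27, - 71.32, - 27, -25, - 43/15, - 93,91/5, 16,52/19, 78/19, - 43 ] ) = [ - 93, - 71.32,-43, - 27, - 26, - 25, - 17/4, - 43/15,52/19, 78/19, 16,  91/5,27]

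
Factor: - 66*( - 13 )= 858  =  2^1 * 3^1*11^1*13^1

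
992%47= 5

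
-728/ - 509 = 1+219/509 = 1.43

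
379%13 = 2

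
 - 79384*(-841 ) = 66761944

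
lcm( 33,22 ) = 66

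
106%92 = 14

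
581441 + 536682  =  1118123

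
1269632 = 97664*13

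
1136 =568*2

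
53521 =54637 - 1116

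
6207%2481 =1245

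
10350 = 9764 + 586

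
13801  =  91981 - 78180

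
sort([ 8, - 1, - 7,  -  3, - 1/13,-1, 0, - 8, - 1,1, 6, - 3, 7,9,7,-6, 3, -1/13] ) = [-8, - 7, - 6, - 3, - 3, - 1, - 1,-1, - 1/13,- 1/13,  0,1,  3 , 6, 7, 7,8, 9]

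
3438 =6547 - 3109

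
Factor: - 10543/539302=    - 2^( - 1 )*13^1*811^1*269651^( - 1 )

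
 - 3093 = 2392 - 5485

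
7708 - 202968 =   -  195260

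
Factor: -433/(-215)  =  5^ ( - 1)*43^ ( - 1)*433^1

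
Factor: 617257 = 617257^1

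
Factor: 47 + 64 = 3^1*37^1 = 111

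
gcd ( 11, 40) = 1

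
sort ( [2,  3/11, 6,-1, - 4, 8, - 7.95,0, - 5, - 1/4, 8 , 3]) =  [-7.95,  -  5, - 4,  -  1, - 1/4, 0,3/11, 2,3, 6,8, 8] 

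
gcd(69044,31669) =1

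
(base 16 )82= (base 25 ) 55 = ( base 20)6a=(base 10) 130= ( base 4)2002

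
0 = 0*5567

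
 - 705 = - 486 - 219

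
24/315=8/105 = 0.08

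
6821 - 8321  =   -1500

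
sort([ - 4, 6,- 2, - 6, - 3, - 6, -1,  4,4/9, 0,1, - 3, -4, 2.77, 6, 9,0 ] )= [ - 6, - 6, - 4, - 4,  -  3,-3, - 2 , - 1 , 0, 0, 4/9, 1,2.77, 4, 6, 6, 9]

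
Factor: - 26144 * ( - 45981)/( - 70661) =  - 63269856/3719 =- 2^5*3^3*13^1*43^1* 131^1 *3719^ ( - 1)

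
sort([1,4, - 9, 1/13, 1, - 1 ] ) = [ - 9, - 1,1/13, 1, 1, 4]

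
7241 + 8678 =15919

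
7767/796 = 9 + 603/796=   9.76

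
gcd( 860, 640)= 20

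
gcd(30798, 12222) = 18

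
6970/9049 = 6970/9049 =0.77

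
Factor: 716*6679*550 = 2^3* 5^2*11^1*179^1*6679^1= 2630190200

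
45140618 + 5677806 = 50818424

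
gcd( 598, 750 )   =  2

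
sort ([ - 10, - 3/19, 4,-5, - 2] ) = [ - 10, - 5,  -  2, - 3/19, 4]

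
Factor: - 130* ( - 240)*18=561600  =  2^6*3^3*5^2*13^1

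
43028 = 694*62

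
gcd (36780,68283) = 3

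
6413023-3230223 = 3182800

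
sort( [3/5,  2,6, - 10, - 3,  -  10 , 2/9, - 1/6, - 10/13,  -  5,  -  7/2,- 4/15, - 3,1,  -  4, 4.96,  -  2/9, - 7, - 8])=[ - 10, - 10, - 8,-7,-5, - 4, - 7/2, - 3, - 3, - 10/13, -4/15, - 2/9, - 1/6,  2/9,3/5,1,2,  4.96,6 ] 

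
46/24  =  1+11/12 = 1.92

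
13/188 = 13/188 = 0.07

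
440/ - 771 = -440/771 = - 0.57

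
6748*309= 2085132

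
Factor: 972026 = 2^1*11^1*17^1*23^1 * 113^1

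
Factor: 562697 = 97^1*5801^1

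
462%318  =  144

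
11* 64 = 704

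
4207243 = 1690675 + 2516568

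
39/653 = 39/653 = 0.06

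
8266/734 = 4133/367  =  11.26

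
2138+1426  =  3564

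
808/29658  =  404/14829 = 0.03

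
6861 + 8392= 15253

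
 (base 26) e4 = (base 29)CK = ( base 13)224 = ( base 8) 560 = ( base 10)368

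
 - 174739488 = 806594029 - 981333517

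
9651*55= 530805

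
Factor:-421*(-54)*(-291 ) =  - 2^1 * 3^4* 97^1*421^1 =- 6615594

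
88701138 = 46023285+42677853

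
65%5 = 0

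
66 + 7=73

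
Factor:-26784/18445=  - 2^5*3^3 * 5^( - 1) *7^( - 1)*17^( - 1) = -864/595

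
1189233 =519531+669702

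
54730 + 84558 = 139288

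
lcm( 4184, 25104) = 25104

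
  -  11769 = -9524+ - 2245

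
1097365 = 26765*41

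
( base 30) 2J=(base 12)67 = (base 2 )1001111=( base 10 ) 79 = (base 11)72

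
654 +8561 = 9215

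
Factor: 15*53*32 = 2^5*3^1*5^1 * 53^1  =  25440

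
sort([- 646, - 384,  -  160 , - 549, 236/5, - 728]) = [-728, - 646,  -  549,  -  384 , - 160,236/5]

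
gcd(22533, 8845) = 29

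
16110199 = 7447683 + 8662516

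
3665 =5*733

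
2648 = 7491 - 4843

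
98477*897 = 88333869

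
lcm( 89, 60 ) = 5340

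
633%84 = 45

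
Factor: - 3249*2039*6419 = -42524019909=-  3^2*7^2 * 19^2*131^1*2039^1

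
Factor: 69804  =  2^2 * 3^2*7^1 * 277^1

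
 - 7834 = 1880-9714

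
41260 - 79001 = -37741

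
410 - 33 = 377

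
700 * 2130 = 1491000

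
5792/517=5792/517=11.20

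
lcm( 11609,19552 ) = 371488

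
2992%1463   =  66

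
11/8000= 11/8000 =0.00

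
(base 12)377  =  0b1000001011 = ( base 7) 1345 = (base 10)523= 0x20B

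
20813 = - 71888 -  -  92701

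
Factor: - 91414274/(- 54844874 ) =3917491^( - 1)*6529591^1 = 6529591/3917491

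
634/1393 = 634/1393 = 0.46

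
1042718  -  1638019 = -595301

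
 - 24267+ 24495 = 228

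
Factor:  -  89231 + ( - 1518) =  - 90749^1  =  - 90749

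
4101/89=4101/89 = 46.08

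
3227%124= 3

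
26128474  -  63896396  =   - 37767922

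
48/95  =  48/95 = 0.51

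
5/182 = 5/182 = 0.03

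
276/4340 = 69/1085 = 0.06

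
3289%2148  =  1141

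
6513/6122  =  1 + 391/6122 = 1.06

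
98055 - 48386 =49669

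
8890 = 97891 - 89001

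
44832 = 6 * 7472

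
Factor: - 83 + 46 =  - 37 = -  37^1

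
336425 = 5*67285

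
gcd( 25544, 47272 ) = 8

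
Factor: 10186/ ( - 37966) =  - 11/41 = - 11^1*41^( - 1 )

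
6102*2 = 12204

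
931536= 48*19407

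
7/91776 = 7/91776 = 0.00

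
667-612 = 55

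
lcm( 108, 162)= 324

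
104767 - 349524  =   - 244757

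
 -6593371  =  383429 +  - 6976800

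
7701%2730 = 2241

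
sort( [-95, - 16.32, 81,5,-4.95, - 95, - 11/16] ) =[ - 95, - 95, - 16.32, - 4.95, - 11/16,5, 81] 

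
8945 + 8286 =17231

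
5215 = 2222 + 2993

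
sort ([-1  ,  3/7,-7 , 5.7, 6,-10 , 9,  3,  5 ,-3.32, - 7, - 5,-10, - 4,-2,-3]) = [-10,  -  10, - 7,  -  7,  -  5, - 4,  -  3.32,-3,-2, - 1,  3/7,3,5, 5.7, 6,9]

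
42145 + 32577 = 74722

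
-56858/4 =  - 14215+1/2 = -14214.50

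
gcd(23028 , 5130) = 114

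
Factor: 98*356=34888 = 2^3*7^2 * 89^1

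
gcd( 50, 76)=2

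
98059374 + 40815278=138874652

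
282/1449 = 94/483 = 0.19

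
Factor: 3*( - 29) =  - 3^1 * 29^1 = - 87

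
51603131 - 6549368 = 45053763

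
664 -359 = 305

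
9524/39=244 + 8/39 =244.21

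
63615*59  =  3753285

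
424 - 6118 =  - 5694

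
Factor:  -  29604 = -2^2*3^1*2467^1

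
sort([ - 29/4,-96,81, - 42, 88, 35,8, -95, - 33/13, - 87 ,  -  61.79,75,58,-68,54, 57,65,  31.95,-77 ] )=[-96,-95,  -  87,-77, - 68, - 61.79,-42 ,-29/4, - 33/13, 8,31.95,35, 54,57,58,65, 75,81,88 ]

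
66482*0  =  0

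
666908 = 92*7249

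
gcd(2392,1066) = 26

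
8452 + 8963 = 17415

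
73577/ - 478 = -154 + 35/478 =- 153.93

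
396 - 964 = - 568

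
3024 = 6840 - 3816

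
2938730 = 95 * 30934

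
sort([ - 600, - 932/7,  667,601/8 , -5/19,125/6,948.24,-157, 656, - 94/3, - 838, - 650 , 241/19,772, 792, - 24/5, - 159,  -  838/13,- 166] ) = [-838,  -  650, - 600 , - 166, - 159,-157, - 932/7,-838/13, - 94/3, - 24/5, - 5/19,241/19,125/6  ,  601/8,656,667, 772,792,  948.24 ]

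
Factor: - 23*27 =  - 3^3*23^1 = -621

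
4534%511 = 446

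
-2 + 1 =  - 1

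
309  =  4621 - 4312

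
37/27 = 1 + 10/27 = 1.37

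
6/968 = 3/484= 0.01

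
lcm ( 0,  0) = 0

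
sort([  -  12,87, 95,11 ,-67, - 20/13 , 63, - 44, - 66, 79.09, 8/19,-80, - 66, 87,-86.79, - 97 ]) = [ - 97, - 86.79, - 80, - 67, - 66,-66, - 44, - 12, -20/13, 8/19, 11, 63, 79.09, 87,  87,95 ]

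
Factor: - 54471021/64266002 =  - 2^( - 1 ) * 3^1*11^1*23^(  -  1)*1397087^(-1)*1650637^1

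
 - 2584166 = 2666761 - 5250927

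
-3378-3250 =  - 6628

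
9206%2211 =362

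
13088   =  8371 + 4717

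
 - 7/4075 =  - 7/4075 =- 0.00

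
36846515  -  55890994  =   - 19044479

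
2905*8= 23240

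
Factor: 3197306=2^1 * 7^1 * 137^1*1667^1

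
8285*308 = 2551780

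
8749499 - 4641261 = 4108238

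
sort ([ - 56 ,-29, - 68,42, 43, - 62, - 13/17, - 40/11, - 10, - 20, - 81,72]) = [ - 81, - 68, - 62, - 56, - 29, - 20, - 10, - 40/11, - 13/17,42,43, 72]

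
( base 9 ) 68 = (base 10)62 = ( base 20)32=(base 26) 2a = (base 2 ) 111110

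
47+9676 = 9723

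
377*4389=1654653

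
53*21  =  1113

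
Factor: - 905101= - 281^1 * 3221^1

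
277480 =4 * 69370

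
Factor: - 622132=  - 2^2*7^1*17^1 * 1307^1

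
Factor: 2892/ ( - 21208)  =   - 3/22 = - 2^( - 1 ) *3^1*11^(-1 ) 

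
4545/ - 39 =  - 1515/13 = - 116.54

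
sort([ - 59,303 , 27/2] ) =[ -59 , 27/2,303 ]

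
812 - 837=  - 25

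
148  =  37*4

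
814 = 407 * 2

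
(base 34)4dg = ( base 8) 11732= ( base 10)5082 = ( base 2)1001111011010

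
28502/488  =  58 + 99/244 =58.41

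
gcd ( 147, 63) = 21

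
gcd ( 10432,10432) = 10432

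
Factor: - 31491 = -3^2 *3499^1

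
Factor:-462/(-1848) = 2^( - 2) = 1/4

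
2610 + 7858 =10468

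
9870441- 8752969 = 1117472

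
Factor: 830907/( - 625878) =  - 2^ ( - 1)*7^1*11^1 *29^ (- 1) = -  77/58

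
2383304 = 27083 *88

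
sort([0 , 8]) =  [0 , 8] 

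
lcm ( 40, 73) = 2920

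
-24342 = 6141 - 30483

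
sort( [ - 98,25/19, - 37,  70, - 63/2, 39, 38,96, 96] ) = [ - 98, - 37, - 63/2,25/19, 38,39, 70,96,96]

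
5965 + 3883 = 9848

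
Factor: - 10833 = -3^1*23^1*157^1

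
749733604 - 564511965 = 185221639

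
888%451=437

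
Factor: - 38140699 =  -43^1*886993^1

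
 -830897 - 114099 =-944996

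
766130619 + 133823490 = 899954109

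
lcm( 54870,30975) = 1920450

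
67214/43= 1563  +  5/43 =1563.12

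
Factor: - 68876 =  - 2^2*67^1*257^1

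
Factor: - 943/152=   -  2^( - 3)*19^( - 1 )*23^1*41^1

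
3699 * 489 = 1808811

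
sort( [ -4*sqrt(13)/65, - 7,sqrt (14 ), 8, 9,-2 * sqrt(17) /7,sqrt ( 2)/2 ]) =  [  -  7, - 2*  sqrt( 17)/7,-4*sqrt( 13)/65,sqrt( 2 ) /2 , sqrt( 14 ),8, 9]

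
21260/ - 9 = -2363  +  7/9 = - 2362.22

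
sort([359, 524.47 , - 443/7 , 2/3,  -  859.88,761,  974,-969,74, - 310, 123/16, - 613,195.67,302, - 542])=[ - 969, - 859.88, - 613, - 542, - 310, - 443/7, 2/3, 123/16, 74,  195.67, 302, 359, 524.47 , 761 , 974]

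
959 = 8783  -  7824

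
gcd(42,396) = 6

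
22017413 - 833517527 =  - 811500114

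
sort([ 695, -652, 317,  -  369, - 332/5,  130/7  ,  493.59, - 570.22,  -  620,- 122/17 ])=[ - 652, - 620, - 570.22, - 369, - 332/5,- 122/17, 130/7,317, 493.59,695]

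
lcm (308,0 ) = 0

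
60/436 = 15/109=0.14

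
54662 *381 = 20826222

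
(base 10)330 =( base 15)170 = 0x14a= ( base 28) BM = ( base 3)110020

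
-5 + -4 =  - 9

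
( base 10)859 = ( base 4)31123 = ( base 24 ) 1BJ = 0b1101011011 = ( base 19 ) 274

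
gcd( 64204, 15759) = 1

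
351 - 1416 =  - 1065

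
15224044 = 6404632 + 8819412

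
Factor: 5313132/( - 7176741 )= - 161004/217477 = - 2^2 * 3^1 * 13^ ( - 1)*13417^1*16729^( - 1) 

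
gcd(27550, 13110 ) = 190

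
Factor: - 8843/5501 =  - 37^1*239^1 * 5501^ (  -  1) 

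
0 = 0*5515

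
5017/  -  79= - 5017/79 = - 63.51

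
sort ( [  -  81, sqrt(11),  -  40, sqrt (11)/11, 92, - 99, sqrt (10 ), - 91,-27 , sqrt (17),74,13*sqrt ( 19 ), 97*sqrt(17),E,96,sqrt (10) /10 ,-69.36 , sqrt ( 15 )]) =[ - 99, - 91 , - 81, - 69.36, - 40, - 27,sqrt ( 11 )/11, sqrt( 10)/10,  E, sqrt( 10),  sqrt (11 ), sqrt( 15), sqrt(17), 13*sqrt(19),74,92,96 , 97 * sqrt ( 17) ]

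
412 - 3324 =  - 2912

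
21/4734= 7/1578= 0.00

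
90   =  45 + 45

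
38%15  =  8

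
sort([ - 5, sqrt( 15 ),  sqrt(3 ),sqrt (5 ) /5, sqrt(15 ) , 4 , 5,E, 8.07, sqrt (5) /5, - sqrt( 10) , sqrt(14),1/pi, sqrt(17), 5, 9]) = [ - 5, - sqrt(10 ), 1/pi, sqrt( 5 ) /5, sqrt( 5 )/5, sqrt(3), E, sqrt(14 ) , sqrt (15),sqrt (15 ),4, sqrt (17 ) , 5,5, 8.07, 9] 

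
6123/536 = 6123/536 = 11.42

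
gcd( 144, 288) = 144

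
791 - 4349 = -3558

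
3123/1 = 3123 = 3123.00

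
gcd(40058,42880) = 2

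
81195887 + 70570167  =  151766054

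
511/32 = 511/32=15.97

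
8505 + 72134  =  80639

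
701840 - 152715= 549125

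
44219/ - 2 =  - 44219/2 = - 22109.50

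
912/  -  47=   -20 + 28/47  =  -  19.40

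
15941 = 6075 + 9866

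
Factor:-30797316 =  - 2^2 *3^2* 11^1*83^1*937^1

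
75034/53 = 1415 + 39/53 = 1415.74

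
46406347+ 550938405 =597344752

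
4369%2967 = 1402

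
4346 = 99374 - 95028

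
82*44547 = 3652854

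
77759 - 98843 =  - 21084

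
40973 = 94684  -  53711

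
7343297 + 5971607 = 13314904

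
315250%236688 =78562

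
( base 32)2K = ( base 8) 124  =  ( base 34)2g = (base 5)314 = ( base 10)84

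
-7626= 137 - 7763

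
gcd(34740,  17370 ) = 17370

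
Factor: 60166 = 2^1*67^1 * 449^1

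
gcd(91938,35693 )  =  7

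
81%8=1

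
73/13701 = 73/13701  =  0.01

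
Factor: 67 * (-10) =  - 670 = - 2^1 *5^1 * 67^1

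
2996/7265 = 2996/7265=0.41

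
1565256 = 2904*539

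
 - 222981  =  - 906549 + 683568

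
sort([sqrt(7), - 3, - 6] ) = [ - 6,  -  3,sqrt(7)] 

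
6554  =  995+5559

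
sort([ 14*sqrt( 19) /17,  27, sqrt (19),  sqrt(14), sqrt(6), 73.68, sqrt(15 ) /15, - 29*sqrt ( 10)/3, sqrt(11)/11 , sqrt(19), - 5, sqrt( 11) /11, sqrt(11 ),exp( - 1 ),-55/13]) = [ - 29* sqrt(10)/3,-5,-55/13, sqrt ( 15)/15,sqrt( 11 )/11,sqrt(11)/11, exp( - 1 ),sqrt(6),sqrt(11), 14*sqrt(19 ) /17, sqrt ( 14), sqrt(19), sqrt( 19 ),27,73.68 ]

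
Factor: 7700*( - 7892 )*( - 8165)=496173986000  =  2^4*5^3*7^1*11^1*23^1*71^1*1973^1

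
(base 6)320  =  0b1111000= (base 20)60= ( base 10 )120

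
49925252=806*61942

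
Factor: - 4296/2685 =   -  8/5 = - 2^3*5^(-1)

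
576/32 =18  =  18.00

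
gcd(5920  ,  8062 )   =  2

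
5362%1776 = 34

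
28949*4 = 115796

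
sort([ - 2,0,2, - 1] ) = [-2, - 1, 0, 2 ]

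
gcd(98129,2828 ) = 1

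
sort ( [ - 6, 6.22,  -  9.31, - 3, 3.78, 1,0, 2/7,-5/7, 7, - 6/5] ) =[ - 9.31,-6 , - 3,  -  6/5, - 5/7,0, 2/7,1 , 3.78, 6.22,7 ]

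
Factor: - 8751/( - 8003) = 3^1*53^( - 1 ) * 151^( - 1 )*2917^1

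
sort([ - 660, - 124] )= [ - 660, - 124]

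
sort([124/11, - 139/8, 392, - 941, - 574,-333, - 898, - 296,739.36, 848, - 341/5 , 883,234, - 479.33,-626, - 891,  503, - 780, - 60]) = [ - 941, - 898, - 891,  -  780, - 626, -574, - 479.33, - 333, - 296, - 341/5, - 60, - 139/8, 124/11, 234,392, 503,739.36, 848,883 ] 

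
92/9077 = 92/9077 = 0.01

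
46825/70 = 9365/14 = 668.93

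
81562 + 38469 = 120031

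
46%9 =1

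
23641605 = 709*33345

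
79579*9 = 716211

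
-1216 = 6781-7997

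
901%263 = 112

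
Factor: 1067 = 11^1*97^1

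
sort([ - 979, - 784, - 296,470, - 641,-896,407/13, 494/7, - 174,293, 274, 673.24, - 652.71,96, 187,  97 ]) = [  -  979,-896, - 784, - 652.71, - 641,- 296, - 174, 407/13,494/7,96,97,187, 274,  293,470, 673.24 ]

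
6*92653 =555918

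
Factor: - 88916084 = - 2^2*113^1 * 196717^1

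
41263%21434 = 19829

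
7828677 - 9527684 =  - 1699007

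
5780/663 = 340/39 = 8.72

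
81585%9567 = 5049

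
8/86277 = 8/86277 = 0.00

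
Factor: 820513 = 59^1*13907^1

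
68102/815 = 83 + 457/815 = 83.56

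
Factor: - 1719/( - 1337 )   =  3^2*7^( - 1 ) = 9/7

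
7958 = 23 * 346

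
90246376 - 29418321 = 60828055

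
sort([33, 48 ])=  [33,48]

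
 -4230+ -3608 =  - 7838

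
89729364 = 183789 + 89545575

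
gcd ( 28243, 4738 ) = 1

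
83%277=83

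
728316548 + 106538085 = 834854633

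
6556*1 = 6556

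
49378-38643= 10735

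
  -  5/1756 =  - 1 +1751/1756 = - 0.00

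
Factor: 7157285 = 5^1*73^1*19609^1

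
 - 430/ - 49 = 430/49 = 8.78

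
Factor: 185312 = 2^5*5791^1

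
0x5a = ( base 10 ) 90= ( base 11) 82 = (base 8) 132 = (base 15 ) 60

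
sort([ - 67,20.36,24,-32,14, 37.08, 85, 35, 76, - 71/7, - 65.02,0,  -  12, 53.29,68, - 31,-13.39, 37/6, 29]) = [ - 67, - 65.02, - 32, - 31, - 13.39, - 12,-71/7, 0,37/6, 14, 20.36,24,29, 35, 37.08,53.29, 68, 76,85]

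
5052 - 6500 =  - 1448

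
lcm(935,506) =43010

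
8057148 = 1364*5907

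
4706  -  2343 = 2363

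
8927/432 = 8927/432 = 20.66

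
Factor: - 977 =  - 977^1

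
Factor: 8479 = 61^1*139^1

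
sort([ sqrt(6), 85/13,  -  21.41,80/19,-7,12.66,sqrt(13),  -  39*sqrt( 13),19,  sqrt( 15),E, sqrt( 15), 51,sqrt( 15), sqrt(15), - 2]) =[ - 39*sqrt( 13),  -  21.41,-7,  -  2, sqrt(6),E,sqrt(13),sqrt( 15 ),sqrt(15),sqrt( 15),sqrt(15),80/19,85/13, 12.66,19,51]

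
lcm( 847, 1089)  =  7623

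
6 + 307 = 313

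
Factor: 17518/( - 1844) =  - 19/2 =- 2^( - 1 )*19^1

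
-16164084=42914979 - 59079063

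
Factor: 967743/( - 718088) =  -2^ (-3)*3^2 *12823^( - 1 ) * 15361^1=-138249/102584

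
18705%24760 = 18705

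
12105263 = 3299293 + 8805970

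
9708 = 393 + 9315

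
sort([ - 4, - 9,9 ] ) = [ - 9, - 4,9]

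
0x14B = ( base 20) gb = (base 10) 331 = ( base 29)BC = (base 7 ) 652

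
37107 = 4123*9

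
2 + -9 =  - 7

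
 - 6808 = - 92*74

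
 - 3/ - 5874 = 1/1958  =  0.00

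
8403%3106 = 2191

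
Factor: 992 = 2^5*31^1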